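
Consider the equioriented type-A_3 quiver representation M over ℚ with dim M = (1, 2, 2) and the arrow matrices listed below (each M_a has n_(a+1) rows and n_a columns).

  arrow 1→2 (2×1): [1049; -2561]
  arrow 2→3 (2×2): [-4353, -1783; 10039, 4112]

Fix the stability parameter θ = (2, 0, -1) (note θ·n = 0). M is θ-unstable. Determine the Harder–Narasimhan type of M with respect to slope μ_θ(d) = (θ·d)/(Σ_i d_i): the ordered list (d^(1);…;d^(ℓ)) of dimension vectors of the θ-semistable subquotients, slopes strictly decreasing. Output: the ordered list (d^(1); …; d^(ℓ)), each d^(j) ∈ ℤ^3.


Via rank(M_{q-1}∘⋯∘M_p): M ≅ I[1,3], I[2,3].
μ_θ-semistable layers: μ^(1)=1/3; μ^(2)=-1/2

((1, 1, 1); (0, 1, 1))


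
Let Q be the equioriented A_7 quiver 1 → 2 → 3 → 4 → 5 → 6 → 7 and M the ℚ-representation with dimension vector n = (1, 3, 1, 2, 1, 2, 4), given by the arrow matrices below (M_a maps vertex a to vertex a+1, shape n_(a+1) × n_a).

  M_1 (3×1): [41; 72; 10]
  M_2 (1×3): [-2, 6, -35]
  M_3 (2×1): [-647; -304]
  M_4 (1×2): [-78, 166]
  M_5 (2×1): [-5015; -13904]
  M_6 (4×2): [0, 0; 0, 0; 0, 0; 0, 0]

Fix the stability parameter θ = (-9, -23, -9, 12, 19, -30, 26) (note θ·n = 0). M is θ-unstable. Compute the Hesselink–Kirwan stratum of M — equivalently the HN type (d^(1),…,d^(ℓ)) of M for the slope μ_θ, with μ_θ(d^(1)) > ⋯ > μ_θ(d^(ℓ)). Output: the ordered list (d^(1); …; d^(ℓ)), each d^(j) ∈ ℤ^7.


Interval decomposition of M: I[1,2], I[2,2], I[2,6], I[4,4], I[6,6], I[7,7]^4.
HN type (ℓ=7): μ^(1)=26; μ^(2)=12; μ^(3)=1/3; μ^(4)=-9; μ^(5)=-16; μ^(6)=-23; μ^(7)=-30

((0, 0, 0, 0, 0, 0, 4); (0, 0, 0, 1, 0, 0, 0); (0, 0, 0, 1, 1, 1, 0); (0, 0, 1, 0, 0, 0, 0); (1, 1, 0, 0, 0, 0, 0); (0, 2, 0, 0, 0, 0, 0); (0, 0, 0, 0, 0, 1, 0))


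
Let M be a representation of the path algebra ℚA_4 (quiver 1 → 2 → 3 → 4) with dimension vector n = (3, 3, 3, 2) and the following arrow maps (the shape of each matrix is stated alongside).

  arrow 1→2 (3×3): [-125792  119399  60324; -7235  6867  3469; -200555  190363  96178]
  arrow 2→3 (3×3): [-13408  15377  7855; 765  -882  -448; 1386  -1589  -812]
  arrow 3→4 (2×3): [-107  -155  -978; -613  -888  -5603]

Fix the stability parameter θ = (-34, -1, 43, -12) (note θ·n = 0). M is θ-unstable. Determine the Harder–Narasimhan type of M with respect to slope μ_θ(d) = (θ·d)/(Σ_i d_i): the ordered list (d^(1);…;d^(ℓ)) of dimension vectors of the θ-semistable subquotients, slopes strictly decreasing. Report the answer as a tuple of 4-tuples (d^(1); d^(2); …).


Via rank(M_{q-1}∘⋯∘M_p): M ≅ I[1,3], I[1,4]^2.
μ_θ-semistable layers: μ^(1)=43; μ^(2)=31/2; μ^(3)=-1; μ^(4)=-34

((0, 0, 1, 0); (0, 0, 2, 2); (0, 3, 0, 0); (3, 0, 0, 0))


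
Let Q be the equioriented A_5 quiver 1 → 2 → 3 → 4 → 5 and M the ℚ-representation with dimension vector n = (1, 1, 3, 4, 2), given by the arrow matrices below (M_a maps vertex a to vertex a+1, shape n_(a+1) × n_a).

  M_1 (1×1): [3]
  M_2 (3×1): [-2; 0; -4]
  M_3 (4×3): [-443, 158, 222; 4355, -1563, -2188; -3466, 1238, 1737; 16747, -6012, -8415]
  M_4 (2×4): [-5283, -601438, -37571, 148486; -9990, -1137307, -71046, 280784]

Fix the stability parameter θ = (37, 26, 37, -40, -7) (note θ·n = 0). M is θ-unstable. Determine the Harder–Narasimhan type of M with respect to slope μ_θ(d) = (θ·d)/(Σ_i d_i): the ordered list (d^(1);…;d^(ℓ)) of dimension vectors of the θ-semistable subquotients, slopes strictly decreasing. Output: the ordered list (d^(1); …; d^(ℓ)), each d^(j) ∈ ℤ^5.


Interval decomposition of M: I[1,5], I[3,4], I[3,5], I[4,4].
HN type (ℓ=4): μ^(1)=53/5; μ^(2)=-3/2; μ^(3)=-10/3; μ^(4)=-40

((1, 1, 1, 1, 1); (0, 0, 1, 1, 0); (0, 0, 1, 1, 1); (0, 0, 0, 1, 0))


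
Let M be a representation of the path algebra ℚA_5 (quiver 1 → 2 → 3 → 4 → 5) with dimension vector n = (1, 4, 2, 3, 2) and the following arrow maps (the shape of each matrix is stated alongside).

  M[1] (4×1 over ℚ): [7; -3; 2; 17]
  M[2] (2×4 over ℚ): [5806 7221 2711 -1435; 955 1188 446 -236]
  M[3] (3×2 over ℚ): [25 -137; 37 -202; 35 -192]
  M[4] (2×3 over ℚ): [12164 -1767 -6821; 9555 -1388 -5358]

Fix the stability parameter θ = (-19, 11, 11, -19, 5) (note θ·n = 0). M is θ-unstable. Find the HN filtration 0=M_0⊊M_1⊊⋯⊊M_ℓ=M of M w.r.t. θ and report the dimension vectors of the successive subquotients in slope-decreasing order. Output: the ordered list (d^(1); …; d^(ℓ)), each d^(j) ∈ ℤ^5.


Via rank(M_{q-1}∘⋯∘M_p): M ≅ I[1,5], I[2,2]^2, I[2,4], I[4,5].
μ_θ-semistable layers: μ^(1)=11; μ^(2)=5; μ^(3)=1; μ^(4)=-19

((0, 2, 0, 0, 0); (0, 0, 0, 0, 2); (0, 2, 2, 2, 0); (1, 0, 0, 1, 0))


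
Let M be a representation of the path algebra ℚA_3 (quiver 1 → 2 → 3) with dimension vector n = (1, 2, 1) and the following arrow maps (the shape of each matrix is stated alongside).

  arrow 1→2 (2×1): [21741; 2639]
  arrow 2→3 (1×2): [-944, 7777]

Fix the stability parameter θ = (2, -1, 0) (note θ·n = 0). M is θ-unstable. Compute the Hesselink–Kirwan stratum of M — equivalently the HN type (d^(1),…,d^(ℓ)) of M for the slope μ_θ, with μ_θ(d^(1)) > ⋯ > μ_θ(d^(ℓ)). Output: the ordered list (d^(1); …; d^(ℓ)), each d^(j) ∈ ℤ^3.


Via rank(M_{q-1}∘⋯∘M_p): M ≅ I[1,3], I[2,2].
μ_θ-semistable layers: μ^(1)=1/3; μ^(2)=-1

((1, 1, 1); (0, 1, 0))


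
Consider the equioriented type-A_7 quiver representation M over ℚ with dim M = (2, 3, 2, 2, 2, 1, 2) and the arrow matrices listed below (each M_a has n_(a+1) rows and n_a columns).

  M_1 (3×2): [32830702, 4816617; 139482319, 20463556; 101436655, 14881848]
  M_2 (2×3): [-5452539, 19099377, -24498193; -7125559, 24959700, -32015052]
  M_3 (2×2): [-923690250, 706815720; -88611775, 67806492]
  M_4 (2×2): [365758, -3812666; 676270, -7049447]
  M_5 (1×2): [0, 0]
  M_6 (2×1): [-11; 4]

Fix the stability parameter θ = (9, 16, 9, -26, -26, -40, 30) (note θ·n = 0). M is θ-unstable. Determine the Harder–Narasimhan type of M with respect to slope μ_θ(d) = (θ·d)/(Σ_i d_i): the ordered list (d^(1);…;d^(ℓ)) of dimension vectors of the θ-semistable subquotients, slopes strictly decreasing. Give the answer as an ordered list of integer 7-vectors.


Via rank(M_{q-1}∘⋯∘M_p): M ≅ I[1,2], I[1,5], I[2,3], I[4,5], I[6,7], I[7,7].
μ_θ-semistable layers: μ^(1)=30; μ^(2)=16; μ^(3)=25/2; μ^(4)=9; μ^(5)=-18/5; μ^(6)=-26; μ^(7)=-40

((0, 0, 0, 0, 0, 0, 2); (0, 1, 0, 0, 0, 0, 0); (0, 1, 1, 0, 0, 0, 0); (1, 0, 0, 0, 0, 0, 0); (1, 1, 1, 1, 1, 0, 0); (0, 0, 0, 1, 1, 0, 0); (0, 0, 0, 0, 0, 1, 0))


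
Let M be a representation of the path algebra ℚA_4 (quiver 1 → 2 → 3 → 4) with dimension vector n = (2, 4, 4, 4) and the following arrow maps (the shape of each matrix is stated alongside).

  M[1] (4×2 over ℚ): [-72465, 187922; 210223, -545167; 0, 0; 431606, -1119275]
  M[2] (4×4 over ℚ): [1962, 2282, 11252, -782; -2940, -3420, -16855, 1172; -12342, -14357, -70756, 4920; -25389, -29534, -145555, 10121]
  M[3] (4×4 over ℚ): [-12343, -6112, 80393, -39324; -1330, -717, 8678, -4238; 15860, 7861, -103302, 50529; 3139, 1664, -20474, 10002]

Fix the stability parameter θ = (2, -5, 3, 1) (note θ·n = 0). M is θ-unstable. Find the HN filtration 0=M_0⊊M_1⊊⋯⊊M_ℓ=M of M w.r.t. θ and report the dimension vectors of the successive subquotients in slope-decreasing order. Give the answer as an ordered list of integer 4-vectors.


Interval decomposition of M: I[1,2], I[1,4], I[2,4]^2, I[3,4].
HN type (ℓ=3): μ^(1)=2; μ^(2)=-3/2; μ^(3)=-5

((0, 0, 4, 4); (2, 2, 0, 0); (0, 2, 0, 0))


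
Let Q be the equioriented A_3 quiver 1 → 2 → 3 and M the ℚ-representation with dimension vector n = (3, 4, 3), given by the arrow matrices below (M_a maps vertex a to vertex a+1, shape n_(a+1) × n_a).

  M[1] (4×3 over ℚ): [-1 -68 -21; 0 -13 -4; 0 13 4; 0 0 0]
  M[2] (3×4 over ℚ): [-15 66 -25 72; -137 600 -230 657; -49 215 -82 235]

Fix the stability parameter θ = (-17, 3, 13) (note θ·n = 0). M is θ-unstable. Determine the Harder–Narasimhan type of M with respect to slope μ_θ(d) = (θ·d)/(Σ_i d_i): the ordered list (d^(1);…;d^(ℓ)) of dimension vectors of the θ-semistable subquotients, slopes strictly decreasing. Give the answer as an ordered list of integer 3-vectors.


Interval decomposition of M: I[1,1], I[1,3]^2, I[2,2], I[2,3].
HN type (ℓ=3): μ^(1)=13; μ^(2)=3; μ^(3)=-17

((0, 0, 3); (0, 4, 0); (3, 0, 0))


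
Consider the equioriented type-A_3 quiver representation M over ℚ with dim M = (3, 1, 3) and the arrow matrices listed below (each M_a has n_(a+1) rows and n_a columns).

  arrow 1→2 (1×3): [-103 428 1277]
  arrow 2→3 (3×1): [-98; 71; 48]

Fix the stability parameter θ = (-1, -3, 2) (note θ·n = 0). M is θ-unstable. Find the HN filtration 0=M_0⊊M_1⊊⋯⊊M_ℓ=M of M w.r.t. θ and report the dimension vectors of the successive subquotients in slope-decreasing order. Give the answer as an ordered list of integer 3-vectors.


Barcode: M ≅ I[1,1]^2, I[1,3], I[3,3]^2. HN layers by μ_θ (3 steps, strictly decreasing):
  μ^(1)=2; μ^(2)=-1; μ^(3)=-2

((0, 0, 3); (2, 0, 0); (1, 1, 0))


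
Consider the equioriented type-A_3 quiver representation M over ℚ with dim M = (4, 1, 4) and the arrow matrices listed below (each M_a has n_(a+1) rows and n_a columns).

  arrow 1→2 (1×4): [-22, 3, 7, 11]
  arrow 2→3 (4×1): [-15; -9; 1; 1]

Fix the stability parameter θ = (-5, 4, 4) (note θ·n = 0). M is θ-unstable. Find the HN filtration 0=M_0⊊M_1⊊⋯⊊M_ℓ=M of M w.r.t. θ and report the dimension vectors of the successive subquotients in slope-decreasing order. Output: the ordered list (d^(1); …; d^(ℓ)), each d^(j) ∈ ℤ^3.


Via rank(M_{q-1}∘⋯∘M_p): M ≅ I[1,1]^3, I[1,3], I[3,3]^3.
μ_θ-semistable layers: μ^(1)=4; μ^(2)=-5

((0, 1, 4); (4, 0, 0))


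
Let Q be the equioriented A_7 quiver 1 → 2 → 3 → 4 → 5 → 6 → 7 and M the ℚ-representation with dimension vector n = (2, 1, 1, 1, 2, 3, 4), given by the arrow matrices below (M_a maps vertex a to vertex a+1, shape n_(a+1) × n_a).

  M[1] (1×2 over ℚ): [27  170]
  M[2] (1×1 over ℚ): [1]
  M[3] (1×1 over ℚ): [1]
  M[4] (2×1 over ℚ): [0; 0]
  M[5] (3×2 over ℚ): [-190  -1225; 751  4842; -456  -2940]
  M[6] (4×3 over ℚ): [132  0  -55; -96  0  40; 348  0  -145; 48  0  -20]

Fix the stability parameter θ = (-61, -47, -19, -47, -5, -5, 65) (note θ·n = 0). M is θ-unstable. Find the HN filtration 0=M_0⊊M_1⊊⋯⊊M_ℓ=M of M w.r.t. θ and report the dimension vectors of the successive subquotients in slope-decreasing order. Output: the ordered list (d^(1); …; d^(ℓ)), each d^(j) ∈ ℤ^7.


Barcode: M ≅ I[1,1], I[1,4], I[5,6]^2, I[6,7], I[7,7]^3. HN layers by μ_θ (5 steps, strictly decreasing):
  μ^(1)=65; μ^(2)=-5; μ^(3)=-33; μ^(4)=-47; μ^(5)=-61

((0, 0, 0, 0, 0, 0, 4); (0, 0, 0, 0, 2, 3, 0); (0, 0, 1, 1, 0, 0, 0); (0, 1, 0, 0, 0, 0, 0); (2, 0, 0, 0, 0, 0, 0))


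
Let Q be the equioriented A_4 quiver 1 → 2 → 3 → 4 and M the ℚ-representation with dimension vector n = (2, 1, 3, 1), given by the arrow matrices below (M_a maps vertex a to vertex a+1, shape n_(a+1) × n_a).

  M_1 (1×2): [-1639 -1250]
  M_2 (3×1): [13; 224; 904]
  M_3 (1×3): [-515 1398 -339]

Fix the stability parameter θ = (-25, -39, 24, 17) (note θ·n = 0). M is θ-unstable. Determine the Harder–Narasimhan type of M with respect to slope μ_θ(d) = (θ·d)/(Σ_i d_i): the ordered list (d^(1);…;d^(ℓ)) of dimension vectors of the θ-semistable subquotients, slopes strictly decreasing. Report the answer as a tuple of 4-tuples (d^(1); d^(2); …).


Barcode: M ≅ I[1,1], I[1,4], I[3,3]^2. HN layers by μ_θ (4 steps, strictly decreasing):
  μ^(1)=24; μ^(2)=41/2; μ^(3)=-25; μ^(4)=-32

((0, 0, 2, 0); (0, 0, 1, 1); (1, 0, 0, 0); (1, 1, 0, 0))


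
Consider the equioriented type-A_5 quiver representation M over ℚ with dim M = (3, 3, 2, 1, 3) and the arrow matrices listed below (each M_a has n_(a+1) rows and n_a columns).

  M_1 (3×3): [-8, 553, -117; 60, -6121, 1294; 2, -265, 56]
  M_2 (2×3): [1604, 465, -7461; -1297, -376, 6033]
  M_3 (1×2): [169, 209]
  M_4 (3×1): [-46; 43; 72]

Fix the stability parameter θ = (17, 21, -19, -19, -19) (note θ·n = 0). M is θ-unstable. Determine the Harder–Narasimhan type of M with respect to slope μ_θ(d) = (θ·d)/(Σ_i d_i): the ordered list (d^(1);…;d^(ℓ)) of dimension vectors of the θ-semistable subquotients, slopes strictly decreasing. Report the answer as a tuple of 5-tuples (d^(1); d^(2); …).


Barcode: M ≅ I[1,2], I[1,3], I[1,5], I[5,5]^2. HN layers by μ_θ (5 steps, strictly decreasing):
  μ^(1)=21; μ^(2)=17; μ^(3)=19/3; μ^(4)=-19/5; μ^(5)=-19

((0, 1, 0, 0, 0); (1, 0, 0, 0, 0); (1, 1, 1, 0, 0); (1, 1, 1, 1, 1); (0, 0, 0, 0, 2))


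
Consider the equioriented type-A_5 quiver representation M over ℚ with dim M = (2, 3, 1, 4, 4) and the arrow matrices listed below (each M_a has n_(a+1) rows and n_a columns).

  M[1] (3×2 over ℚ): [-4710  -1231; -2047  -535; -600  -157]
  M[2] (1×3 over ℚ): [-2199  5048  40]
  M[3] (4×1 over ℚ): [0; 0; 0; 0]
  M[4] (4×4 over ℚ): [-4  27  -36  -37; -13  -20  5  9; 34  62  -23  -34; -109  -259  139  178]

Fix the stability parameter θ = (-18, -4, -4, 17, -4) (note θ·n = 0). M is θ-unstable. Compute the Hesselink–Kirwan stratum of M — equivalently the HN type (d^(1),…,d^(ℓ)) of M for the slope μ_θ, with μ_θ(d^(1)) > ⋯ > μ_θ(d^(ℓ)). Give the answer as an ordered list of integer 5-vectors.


Barcode: M ≅ I[1,2], I[1,3], I[2,2], I[4,4], I[4,5]^3, I[5,5]. HN layers by μ_θ (4 steps, strictly decreasing):
  μ^(1)=17; μ^(2)=13/2; μ^(3)=-4; μ^(4)=-18

((0, 0, 0, 1, 0); (0, 0, 0, 3, 3); (0, 3, 1, 0, 1); (2, 0, 0, 0, 0))


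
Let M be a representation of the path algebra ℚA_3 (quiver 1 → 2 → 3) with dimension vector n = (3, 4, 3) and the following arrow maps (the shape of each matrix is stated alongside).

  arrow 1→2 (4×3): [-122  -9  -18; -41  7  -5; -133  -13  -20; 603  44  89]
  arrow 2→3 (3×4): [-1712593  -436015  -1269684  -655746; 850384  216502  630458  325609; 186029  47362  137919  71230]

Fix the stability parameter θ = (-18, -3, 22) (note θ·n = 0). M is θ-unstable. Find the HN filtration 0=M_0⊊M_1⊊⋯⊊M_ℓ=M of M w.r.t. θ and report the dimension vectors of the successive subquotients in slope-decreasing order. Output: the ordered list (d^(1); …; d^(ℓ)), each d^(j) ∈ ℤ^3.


Interval decomposition of M: I[1,2], I[1,3]^2, I[2,3].
HN type (ℓ=3): μ^(1)=22; μ^(2)=-3; μ^(3)=-18

((0, 0, 3); (0, 4, 0); (3, 0, 0))


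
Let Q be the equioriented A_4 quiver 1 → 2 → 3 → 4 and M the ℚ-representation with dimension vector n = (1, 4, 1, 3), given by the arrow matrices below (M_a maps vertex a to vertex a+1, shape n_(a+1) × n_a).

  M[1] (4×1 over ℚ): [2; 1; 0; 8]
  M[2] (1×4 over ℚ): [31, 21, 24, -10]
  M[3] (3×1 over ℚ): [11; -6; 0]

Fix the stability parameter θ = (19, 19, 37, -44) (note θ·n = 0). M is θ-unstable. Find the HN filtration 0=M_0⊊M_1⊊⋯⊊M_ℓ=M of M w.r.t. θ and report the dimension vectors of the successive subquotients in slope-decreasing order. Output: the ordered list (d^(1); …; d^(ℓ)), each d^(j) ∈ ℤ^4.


Via rank(M_{q-1}∘⋯∘M_p): M ≅ I[1,4], I[2,2]^3, I[4,4]^2.
μ_θ-semistable layers: μ^(1)=19; μ^(2)=31/4; μ^(3)=-44

((0, 3, 0, 0); (1, 1, 1, 1); (0, 0, 0, 2))


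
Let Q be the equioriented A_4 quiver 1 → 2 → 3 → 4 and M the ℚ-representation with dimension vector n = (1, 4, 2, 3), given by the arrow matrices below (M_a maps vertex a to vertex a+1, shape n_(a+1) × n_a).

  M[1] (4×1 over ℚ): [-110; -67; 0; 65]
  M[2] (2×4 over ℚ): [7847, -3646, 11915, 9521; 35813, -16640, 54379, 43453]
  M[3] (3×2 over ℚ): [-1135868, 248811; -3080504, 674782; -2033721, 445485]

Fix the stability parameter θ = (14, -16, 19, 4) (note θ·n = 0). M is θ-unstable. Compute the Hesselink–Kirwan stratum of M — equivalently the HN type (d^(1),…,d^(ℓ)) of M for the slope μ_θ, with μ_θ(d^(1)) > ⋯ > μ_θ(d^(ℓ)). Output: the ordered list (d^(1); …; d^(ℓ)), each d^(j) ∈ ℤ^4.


Barcode: M ≅ I[1,4], I[2,2]^2, I[2,4], I[4,4]. HN layers by μ_θ (4 steps, strictly decreasing):
  μ^(1)=23/2; μ^(2)=4; μ^(3)=-1; μ^(4)=-16

((0, 0, 2, 2); (0, 0, 0, 1); (1, 1, 0, 0); (0, 3, 0, 0))


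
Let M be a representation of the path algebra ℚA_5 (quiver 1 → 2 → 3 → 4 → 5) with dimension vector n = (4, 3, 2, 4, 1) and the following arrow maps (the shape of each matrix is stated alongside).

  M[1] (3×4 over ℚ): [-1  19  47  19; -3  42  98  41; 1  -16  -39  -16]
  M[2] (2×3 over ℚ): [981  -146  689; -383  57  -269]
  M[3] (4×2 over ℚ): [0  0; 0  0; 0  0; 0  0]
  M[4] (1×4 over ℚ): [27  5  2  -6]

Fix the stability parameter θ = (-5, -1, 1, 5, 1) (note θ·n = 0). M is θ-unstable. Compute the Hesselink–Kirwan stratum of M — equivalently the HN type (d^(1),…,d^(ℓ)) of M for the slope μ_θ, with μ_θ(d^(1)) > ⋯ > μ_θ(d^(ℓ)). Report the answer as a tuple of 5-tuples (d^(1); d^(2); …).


Interval decomposition of M: I[1,1], I[1,2], I[1,3]^2, I[4,4]^3, I[4,5].
HN type (ℓ=5): μ^(1)=5; μ^(2)=3; μ^(3)=1; μ^(4)=-1; μ^(5)=-5

((0, 0, 0, 3, 0); (0, 0, 0, 1, 1); (0, 0, 2, 0, 0); (0, 3, 0, 0, 0); (4, 0, 0, 0, 0))


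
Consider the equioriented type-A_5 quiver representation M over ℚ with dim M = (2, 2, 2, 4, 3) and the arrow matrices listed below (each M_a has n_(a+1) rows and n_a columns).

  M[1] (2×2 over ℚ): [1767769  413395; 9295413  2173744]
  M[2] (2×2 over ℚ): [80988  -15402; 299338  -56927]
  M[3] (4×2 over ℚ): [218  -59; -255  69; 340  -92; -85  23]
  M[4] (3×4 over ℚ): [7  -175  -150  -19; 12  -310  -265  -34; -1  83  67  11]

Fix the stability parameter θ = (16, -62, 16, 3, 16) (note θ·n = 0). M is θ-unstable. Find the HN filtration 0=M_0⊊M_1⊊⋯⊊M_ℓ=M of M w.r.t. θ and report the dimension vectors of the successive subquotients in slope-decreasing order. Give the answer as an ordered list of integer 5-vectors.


Interval decomposition of M: I[1,2], I[1,5], I[3,4], I[4,4], I[4,5], I[5,5].
HN type (ℓ=4): μ^(1)=16; μ^(2)=19/2; μ^(3)=3; μ^(4)=-23

((0, 0, 0, 0, 3); (0, 0, 2, 2, 0); (0, 0, 0, 2, 0); (2, 2, 0, 0, 0))


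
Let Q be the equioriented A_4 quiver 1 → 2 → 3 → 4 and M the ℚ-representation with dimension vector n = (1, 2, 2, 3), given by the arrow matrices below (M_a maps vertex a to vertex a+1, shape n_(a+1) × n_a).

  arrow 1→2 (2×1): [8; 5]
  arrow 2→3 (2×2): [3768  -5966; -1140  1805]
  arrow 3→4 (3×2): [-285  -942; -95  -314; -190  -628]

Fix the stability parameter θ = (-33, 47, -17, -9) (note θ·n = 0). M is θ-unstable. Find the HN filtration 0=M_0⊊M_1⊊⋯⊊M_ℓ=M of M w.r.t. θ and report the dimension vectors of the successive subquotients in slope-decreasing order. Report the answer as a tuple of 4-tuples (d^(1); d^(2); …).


Interval decomposition of M: I[1,3], I[2,2], I[3,4], I[4,4]^2.
HN type (ℓ=5): μ^(1)=47; μ^(2)=15; μ^(3)=-9; μ^(4)=-17; μ^(5)=-33

((0, 1, 0, 0); (0, 1, 1, 0); (0, 0, 0, 3); (0, 0, 1, 0); (1, 0, 0, 0))


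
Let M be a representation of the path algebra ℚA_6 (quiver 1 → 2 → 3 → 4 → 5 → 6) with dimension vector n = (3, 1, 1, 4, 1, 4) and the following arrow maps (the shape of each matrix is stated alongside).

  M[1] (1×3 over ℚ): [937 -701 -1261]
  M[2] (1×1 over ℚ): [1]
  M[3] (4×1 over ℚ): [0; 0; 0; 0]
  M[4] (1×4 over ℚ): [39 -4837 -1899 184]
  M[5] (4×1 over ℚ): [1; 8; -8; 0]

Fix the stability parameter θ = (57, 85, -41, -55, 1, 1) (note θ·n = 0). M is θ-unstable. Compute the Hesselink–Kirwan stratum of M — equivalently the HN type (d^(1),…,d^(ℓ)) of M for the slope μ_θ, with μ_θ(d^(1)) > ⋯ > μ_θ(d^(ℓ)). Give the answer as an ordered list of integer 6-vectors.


Interval decomposition of M: I[1,1]^2, I[1,3], I[4,4]^3, I[4,6], I[6,6]^3.
HN type (ℓ=4): μ^(1)=57; μ^(2)=101/3; μ^(3)=1; μ^(4)=-55

((2, 0, 0, 0, 0, 0); (1, 1, 1, 0, 0, 0); (0, 0, 0, 0, 1, 4); (0, 0, 0, 4, 0, 0))


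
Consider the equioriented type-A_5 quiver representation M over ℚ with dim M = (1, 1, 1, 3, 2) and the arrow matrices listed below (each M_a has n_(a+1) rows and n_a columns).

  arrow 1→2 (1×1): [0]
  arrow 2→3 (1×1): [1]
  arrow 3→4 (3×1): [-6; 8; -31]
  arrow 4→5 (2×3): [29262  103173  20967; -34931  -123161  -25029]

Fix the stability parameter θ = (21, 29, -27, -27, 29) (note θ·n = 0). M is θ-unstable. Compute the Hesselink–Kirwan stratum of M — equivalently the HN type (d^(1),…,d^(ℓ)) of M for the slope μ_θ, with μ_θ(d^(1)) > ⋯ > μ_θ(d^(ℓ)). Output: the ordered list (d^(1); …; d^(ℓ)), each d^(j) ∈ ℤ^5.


Barcode: M ≅ I[1,1], I[2,5], I[4,4], I[4,5]. HN layers by μ_θ (4 steps, strictly decreasing):
  μ^(1)=29; μ^(2)=21; μ^(3)=-25/3; μ^(4)=-27

((0, 0, 0, 0, 2); (1, 0, 0, 0, 0); (0, 1, 1, 1, 0); (0, 0, 0, 2, 0))


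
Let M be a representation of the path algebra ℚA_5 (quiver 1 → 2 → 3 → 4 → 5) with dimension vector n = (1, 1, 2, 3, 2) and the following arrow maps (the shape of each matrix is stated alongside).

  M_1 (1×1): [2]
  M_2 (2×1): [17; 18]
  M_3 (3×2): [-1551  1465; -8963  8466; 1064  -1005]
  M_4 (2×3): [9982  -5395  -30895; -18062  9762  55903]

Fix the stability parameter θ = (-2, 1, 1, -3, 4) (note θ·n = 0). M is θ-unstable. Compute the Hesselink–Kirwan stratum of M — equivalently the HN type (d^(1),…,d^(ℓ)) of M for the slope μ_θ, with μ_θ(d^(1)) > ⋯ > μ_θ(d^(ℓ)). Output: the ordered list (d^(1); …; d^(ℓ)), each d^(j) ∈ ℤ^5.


Barcode: M ≅ I[1,5], I[3,5], I[4,4]. HN layers by μ_θ (5 steps, strictly decreasing):
  μ^(1)=4; μ^(2)=-1/3; μ^(3)=-1; μ^(4)=-2; μ^(5)=-3

((0, 0, 0, 0, 2); (0, 1, 1, 1, 0); (0, 0, 1, 1, 0); (1, 0, 0, 0, 0); (0, 0, 0, 1, 0))


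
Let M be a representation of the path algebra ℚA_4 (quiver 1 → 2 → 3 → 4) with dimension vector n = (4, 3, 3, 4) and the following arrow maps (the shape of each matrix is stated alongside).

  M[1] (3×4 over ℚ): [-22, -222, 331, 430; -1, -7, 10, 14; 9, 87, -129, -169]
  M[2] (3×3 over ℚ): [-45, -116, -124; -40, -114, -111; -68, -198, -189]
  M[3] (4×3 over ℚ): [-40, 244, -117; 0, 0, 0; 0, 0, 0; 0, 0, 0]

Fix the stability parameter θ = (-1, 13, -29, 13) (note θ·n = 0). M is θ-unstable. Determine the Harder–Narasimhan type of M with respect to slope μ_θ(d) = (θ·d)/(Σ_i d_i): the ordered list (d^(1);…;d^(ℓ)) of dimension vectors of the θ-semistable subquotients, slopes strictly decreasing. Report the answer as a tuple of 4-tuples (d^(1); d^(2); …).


Via rank(M_{q-1}∘⋯∘M_p): M ≅ I[1,1], I[1,2], I[1,3], I[1,4], I[3,3], I[4,4]^3.
μ_θ-semistable layers: μ^(1)=13; μ^(2)=-1; μ^(3)=-17/3; μ^(4)=-29

((0, 1, 0, 4); (2, 0, 0, 0); (2, 2, 2, 0); (0, 0, 1, 0))


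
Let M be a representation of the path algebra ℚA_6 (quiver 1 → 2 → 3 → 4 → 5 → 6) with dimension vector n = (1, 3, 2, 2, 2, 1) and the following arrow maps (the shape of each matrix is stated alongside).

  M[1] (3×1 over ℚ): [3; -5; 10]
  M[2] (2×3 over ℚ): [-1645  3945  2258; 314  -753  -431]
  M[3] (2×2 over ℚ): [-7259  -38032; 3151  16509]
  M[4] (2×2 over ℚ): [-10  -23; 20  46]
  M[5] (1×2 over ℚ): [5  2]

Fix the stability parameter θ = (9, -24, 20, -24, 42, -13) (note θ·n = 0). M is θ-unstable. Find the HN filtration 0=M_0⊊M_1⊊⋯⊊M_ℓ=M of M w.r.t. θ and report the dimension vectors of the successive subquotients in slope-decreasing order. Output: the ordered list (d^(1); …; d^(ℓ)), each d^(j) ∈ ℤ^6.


Barcode: M ≅ I[1,6], I[2,2], I[2,4], I[5,5]. HN layers by μ_θ (5 steps, strictly decreasing):
  μ^(1)=42; μ^(2)=29/2; μ^(3)=-2; μ^(4)=-15/2; μ^(5)=-24

((0, 0, 0, 0, 1, 0); (0, 0, 0, 0, 1, 1); (0, 0, 2, 2, 0, 0); (1, 1, 0, 0, 0, 0); (0, 2, 0, 0, 0, 0))


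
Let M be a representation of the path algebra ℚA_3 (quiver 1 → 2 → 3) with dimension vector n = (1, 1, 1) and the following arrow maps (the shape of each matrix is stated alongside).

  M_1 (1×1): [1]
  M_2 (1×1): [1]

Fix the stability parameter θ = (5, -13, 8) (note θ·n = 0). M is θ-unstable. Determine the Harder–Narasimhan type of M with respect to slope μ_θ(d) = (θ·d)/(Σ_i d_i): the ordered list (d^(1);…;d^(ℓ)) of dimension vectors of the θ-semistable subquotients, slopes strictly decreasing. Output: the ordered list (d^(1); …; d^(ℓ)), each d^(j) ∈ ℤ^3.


Interval decomposition of M: I[1,3].
HN type (ℓ=2): μ^(1)=8; μ^(2)=-4

((0, 0, 1); (1, 1, 0))


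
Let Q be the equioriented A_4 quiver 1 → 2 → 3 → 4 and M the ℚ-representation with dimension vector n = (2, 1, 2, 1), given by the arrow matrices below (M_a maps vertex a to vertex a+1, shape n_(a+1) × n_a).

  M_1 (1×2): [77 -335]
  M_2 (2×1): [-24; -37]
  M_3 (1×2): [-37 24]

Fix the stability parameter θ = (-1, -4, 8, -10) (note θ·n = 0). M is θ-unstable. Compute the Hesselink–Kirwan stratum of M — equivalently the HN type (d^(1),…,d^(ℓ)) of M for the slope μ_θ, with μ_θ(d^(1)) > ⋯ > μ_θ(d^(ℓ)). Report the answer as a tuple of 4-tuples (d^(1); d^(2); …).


Barcode: M ≅ I[1,1], I[1,3], I[3,4]. HN layers by μ_θ (3 steps, strictly decreasing):
  μ^(1)=8; μ^(2)=-1; μ^(3)=-5/2

((0, 0, 1, 0); (1, 0, 1, 1); (1, 1, 0, 0))


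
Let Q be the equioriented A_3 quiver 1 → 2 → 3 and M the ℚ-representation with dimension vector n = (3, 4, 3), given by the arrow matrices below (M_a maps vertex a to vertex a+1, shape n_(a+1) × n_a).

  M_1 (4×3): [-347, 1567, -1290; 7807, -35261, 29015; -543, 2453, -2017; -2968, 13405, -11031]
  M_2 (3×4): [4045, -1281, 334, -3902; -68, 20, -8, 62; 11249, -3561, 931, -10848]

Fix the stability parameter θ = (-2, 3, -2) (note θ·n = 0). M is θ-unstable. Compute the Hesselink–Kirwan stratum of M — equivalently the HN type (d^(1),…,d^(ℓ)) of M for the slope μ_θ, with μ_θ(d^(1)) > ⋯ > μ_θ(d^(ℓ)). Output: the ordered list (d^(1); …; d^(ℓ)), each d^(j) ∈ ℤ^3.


Interval decomposition of M: I[1,3]^3, I[2,2].
HN type (ℓ=3): μ^(1)=3; μ^(2)=1/2; μ^(3)=-2

((0, 1, 0); (0, 3, 3); (3, 0, 0))


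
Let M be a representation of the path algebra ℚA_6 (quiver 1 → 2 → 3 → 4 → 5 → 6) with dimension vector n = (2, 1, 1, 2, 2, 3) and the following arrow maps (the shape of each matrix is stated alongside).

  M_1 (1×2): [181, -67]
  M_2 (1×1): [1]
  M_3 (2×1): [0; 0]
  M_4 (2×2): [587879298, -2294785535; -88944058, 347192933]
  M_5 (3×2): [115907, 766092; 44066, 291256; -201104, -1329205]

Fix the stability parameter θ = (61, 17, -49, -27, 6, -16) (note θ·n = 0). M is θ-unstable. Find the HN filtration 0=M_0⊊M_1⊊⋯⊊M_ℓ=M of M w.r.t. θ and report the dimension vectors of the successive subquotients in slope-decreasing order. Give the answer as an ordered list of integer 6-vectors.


Barcode: M ≅ I[1,1], I[1,3], I[4,6]^2, I[6,6]. HN layers by μ_θ (5 steps, strictly decreasing):
  μ^(1)=61; μ^(2)=29/3; μ^(3)=-5; μ^(4)=-16; μ^(5)=-27

((1, 0, 0, 0, 0, 0); (1, 1, 1, 0, 0, 0); (0, 0, 0, 0, 2, 2); (0, 0, 0, 0, 0, 1); (0, 0, 0, 2, 0, 0))


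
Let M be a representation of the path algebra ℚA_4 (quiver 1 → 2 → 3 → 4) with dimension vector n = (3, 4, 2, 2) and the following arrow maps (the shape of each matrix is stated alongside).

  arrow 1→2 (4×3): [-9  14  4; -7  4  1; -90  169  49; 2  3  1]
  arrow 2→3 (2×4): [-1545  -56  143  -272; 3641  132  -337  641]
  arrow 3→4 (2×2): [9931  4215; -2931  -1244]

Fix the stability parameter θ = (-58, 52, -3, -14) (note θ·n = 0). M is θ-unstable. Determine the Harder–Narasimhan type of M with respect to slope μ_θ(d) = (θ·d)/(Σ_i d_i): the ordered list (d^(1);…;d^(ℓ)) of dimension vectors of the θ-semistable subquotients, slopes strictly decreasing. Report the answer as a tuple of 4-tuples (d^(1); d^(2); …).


Via rank(M_{q-1}∘⋯∘M_p): M ≅ I[1,2], I[1,4]^2, I[2,2].
μ_θ-semistable layers: μ^(1)=52; μ^(2)=35/3; μ^(3)=-58

((0, 2, 0, 0); (0, 2, 2, 2); (3, 0, 0, 0))


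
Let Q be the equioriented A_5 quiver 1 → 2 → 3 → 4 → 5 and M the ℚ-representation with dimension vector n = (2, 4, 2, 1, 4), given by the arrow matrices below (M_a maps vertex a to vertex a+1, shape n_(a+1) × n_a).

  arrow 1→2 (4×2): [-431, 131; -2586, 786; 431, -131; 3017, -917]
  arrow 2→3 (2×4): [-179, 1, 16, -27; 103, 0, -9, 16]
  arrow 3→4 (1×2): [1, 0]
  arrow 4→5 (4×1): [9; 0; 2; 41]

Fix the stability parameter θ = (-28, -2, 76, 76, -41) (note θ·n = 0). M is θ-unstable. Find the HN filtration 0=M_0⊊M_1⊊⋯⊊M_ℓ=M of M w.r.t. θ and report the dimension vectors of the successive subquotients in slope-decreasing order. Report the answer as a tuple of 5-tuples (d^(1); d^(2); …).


Via rank(M_{q-1}∘⋯∘M_p): M ≅ I[1,1], I[1,2], I[2,2], I[2,3], I[2,5], I[5,5]^3.
μ_θ-semistable layers: μ^(1)=76; μ^(2)=37; μ^(3)=-2; μ^(4)=-28; μ^(5)=-41

((0, 0, 1, 0, 0); (0, 0, 1, 1, 1); (0, 4, 0, 0, 0); (2, 0, 0, 0, 0); (0, 0, 0, 0, 3))


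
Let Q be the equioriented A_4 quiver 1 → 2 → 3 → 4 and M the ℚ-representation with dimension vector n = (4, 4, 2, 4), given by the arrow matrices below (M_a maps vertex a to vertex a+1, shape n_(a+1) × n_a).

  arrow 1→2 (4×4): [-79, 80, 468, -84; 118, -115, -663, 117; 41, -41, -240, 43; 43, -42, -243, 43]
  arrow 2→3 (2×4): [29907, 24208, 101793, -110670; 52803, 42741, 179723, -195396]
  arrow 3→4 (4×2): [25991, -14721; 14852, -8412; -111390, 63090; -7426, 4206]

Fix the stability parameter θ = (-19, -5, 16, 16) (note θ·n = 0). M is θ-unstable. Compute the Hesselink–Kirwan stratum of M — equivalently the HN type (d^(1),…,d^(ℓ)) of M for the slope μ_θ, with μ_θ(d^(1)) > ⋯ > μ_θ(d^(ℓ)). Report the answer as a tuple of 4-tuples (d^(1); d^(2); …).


Barcode: M ≅ I[1,2]^2, I[1,3], I[1,4], I[4,4]^3. HN layers by μ_θ (3 steps, strictly decreasing):
  μ^(1)=16; μ^(2)=-5; μ^(3)=-19

((0, 0, 2, 4); (0, 4, 0, 0); (4, 0, 0, 0))


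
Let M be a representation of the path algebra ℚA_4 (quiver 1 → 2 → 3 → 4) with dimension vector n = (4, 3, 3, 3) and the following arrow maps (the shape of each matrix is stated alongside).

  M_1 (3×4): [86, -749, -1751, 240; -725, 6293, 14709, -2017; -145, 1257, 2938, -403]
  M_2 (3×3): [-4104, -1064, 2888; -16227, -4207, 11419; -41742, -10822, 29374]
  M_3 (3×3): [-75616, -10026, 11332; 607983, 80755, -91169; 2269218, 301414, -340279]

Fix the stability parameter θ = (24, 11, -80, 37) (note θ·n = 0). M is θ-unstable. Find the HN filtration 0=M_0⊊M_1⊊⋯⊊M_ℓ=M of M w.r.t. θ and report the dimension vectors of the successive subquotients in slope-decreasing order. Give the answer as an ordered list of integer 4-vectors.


Interval decomposition of M: I[1,1], I[1,2]^2, I[1,4], I[3,4]^2.
HN type (ℓ=5): μ^(1)=37; μ^(2)=24; μ^(3)=35/2; μ^(4)=-15; μ^(5)=-80

((0, 0, 0, 3); (1, 0, 0, 0); (2, 2, 0, 0); (1, 1, 1, 0); (0, 0, 2, 0))


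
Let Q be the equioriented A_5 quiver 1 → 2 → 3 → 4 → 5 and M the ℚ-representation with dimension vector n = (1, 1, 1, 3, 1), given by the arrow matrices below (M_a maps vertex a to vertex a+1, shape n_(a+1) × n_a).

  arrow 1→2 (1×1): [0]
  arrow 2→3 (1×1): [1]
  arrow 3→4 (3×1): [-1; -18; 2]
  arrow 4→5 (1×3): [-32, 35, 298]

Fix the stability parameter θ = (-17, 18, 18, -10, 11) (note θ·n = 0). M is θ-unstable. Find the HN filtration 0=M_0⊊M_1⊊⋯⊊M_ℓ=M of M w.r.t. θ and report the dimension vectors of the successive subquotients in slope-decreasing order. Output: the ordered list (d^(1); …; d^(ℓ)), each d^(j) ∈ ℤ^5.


Via rank(M_{q-1}∘⋯∘M_p): M ≅ I[1,1], I[2,5], I[4,4]^2.
μ_θ-semistable layers: μ^(1)=11; μ^(2)=26/3; μ^(3)=-10; μ^(4)=-17

((0, 0, 0, 0, 1); (0, 1, 1, 1, 0); (0, 0, 0, 2, 0); (1, 0, 0, 0, 0))


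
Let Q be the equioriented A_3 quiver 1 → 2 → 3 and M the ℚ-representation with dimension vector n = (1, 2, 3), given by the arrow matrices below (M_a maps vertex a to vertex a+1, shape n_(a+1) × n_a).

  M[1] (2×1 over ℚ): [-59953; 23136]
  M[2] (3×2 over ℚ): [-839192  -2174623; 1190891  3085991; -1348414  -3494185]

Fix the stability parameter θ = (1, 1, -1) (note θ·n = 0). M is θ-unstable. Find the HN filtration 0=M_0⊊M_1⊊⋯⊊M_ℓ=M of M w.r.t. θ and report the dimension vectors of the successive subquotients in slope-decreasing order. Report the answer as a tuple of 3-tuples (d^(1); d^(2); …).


Barcode: M ≅ I[1,3], I[2,3], I[3,3]. HN layers by μ_θ (3 steps, strictly decreasing):
  μ^(1)=1/3; μ^(2)=0; μ^(3)=-1

((1, 1, 1); (0, 1, 1); (0, 0, 1))


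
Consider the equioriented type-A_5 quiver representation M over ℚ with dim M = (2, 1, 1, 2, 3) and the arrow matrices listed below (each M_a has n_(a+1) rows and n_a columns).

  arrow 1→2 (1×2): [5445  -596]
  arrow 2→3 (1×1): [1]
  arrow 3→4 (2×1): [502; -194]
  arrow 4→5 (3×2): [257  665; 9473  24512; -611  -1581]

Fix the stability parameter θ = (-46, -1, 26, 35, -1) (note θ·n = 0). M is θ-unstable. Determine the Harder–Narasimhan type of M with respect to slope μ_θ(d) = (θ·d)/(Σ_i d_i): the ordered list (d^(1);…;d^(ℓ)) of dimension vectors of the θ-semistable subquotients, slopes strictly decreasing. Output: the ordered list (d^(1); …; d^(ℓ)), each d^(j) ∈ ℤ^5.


Barcode: M ≅ I[1,1], I[1,5], I[4,5], I[5,5]. HN layers by μ_θ (4 steps, strictly decreasing):
  μ^(1)=20; μ^(2)=17; μ^(3)=-1; μ^(4)=-46

((0, 0, 1, 1, 1); (0, 0, 0, 1, 1); (0, 1, 0, 0, 1); (2, 0, 0, 0, 0))


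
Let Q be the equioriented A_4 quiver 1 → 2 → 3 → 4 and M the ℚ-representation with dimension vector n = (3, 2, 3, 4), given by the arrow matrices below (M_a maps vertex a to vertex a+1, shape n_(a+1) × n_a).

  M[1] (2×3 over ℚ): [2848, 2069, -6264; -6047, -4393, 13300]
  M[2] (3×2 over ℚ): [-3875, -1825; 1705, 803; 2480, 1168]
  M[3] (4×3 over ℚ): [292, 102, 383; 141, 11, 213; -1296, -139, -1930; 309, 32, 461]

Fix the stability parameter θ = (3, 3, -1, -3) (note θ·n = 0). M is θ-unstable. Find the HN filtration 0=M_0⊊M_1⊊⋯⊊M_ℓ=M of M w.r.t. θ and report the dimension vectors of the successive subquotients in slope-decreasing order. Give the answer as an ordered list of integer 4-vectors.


Via rank(M_{q-1}∘⋯∘M_p): M ≅ I[1,1], I[1,2], I[1,4], I[3,4]^2, I[4,4].
μ_θ-semistable layers: μ^(1)=3; μ^(2)=1/2; μ^(3)=-2; μ^(4)=-3

((2, 1, 0, 0); (1, 1, 1, 1); (0, 0, 2, 2); (0, 0, 0, 1))


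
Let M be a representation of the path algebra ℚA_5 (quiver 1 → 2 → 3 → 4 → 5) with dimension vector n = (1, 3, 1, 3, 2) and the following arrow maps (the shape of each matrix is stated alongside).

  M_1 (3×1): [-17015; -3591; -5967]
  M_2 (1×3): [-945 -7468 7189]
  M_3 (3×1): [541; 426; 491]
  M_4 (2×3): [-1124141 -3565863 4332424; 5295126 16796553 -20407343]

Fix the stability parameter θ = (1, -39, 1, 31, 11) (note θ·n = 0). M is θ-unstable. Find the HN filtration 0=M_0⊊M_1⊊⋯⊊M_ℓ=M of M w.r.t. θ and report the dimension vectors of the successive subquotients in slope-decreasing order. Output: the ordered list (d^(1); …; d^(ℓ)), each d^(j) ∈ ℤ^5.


Barcode: M ≅ I[1,2], I[2,2], I[2,5], I[4,4], I[4,5]. HN layers by μ_θ (5 steps, strictly decreasing):
  μ^(1)=31; μ^(2)=21; μ^(3)=1; μ^(4)=-19; μ^(5)=-39

((0, 0, 0, 1, 0); (0, 0, 0, 2, 2); (0, 0, 1, 0, 0); (1, 1, 0, 0, 0); (0, 2, 0, 0, 0))


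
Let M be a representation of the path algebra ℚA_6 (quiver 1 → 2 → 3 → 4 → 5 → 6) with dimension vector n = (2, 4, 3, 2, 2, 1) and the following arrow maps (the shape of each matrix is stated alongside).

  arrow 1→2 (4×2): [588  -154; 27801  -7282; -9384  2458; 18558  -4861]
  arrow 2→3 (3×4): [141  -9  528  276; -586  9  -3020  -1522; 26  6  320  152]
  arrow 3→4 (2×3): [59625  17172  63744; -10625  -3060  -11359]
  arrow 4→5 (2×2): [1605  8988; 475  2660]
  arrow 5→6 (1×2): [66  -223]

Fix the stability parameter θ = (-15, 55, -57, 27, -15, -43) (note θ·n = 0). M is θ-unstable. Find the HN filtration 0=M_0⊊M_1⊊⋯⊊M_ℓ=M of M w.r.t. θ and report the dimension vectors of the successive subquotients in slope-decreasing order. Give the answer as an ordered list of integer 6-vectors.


Interval decomposition of M: I[1,2], I[1,6], I[2,2], I[2,3], I[3,4], I[5,5].
HN type (ℓ=6): μ^(1)=55; μ^(2)=27; μ^(3)=-1; μ^(4)=-33/5; μ^(5)=-15; μ^(6)=-57

((0, 2, 0, 0, 0, 0); (0, 0, 0, 1, 0, 0); (0, 1, 1, 0, 0, 0); (0, 1, 1, 1, 1, 1); (2, 0, 0, 0, 1, 0); (0, 0, 1, 0, 0, 0))


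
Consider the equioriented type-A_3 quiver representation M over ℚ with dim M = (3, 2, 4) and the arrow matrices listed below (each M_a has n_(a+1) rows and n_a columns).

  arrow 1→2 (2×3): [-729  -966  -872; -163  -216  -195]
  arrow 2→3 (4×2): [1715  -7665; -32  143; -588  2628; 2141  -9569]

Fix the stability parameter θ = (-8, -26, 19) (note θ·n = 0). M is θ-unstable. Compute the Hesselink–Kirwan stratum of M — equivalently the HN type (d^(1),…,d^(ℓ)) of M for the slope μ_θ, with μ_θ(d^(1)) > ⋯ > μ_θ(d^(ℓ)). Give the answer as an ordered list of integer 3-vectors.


Barcode: M ≅ I[1,1], I[1,3]^2, I[3,3]^2. HN layers by μ_θ (3 steps, strictly decreasing):
  μ^(1)=19; μ^(2)=-8; μ^(3)=-17

((0, 0, 4); (1, 0, 0); (2, 2, 0))


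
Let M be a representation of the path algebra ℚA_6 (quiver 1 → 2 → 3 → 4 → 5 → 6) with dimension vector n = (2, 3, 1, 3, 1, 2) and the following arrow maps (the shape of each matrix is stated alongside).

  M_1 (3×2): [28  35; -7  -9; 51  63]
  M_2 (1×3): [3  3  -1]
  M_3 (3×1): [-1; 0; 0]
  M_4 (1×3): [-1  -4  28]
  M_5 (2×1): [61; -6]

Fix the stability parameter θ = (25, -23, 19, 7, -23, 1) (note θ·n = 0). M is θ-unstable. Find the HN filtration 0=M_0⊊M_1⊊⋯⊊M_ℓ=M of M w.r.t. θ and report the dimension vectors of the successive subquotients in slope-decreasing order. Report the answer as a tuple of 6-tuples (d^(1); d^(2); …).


Via rank(M_{q-1}∘⋯∘M_p): M ≅ I[1,2], I[1,6], I[2,2], I[4,4]^2, I[6,6].
μ_θ-semistable layers: μ^(1)=7; μ^(2)=1; μ^(3)=-23

((0, 0, 0, 2, 0, 0); (2, 2, 1, 1, 1, 2); (0, 1, 0, 0, 0, 0))


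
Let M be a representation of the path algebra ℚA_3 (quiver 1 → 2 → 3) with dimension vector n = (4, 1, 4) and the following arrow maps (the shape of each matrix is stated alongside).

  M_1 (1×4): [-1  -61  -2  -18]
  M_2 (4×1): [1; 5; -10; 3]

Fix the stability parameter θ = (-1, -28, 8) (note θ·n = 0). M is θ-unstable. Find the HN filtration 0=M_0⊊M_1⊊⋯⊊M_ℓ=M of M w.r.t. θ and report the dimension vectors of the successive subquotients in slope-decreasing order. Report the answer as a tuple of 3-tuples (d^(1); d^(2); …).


Interval decomposition of M: I[1,1]^3, I[1,3], I[3,3]^3.
HN type (ℓ=3): μ^(1)=8; μ^(2)=-1; μ^(3)=-29/2

((0, 0, 4); (3, 0, 0); (1, 1, 0))


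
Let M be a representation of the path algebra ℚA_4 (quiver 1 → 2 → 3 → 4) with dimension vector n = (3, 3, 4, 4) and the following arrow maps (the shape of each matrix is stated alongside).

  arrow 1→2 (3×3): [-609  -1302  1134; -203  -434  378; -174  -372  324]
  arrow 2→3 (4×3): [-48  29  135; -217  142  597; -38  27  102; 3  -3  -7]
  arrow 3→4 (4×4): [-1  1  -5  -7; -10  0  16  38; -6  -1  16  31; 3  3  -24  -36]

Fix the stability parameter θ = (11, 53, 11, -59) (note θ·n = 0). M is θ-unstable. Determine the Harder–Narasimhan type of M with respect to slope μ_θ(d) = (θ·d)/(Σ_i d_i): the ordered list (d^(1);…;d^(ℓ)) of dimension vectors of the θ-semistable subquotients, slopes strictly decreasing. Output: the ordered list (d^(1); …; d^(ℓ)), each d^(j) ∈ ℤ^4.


Barcode: M ≅ I[1,1]^2, I[1,4], I[2,4]^2, I[3,3], I[4,4]. HN layers by μ_θ (4 steps, strictly decreasing):
  μ^(1)=11; μ^(2)=4; μ^(3)=5/3; μ^(4)=-59

((2, 0, 1, 0); (1, 1, 1, 1); (0, 2, 2, 2); (0, 0, 0, 1))
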